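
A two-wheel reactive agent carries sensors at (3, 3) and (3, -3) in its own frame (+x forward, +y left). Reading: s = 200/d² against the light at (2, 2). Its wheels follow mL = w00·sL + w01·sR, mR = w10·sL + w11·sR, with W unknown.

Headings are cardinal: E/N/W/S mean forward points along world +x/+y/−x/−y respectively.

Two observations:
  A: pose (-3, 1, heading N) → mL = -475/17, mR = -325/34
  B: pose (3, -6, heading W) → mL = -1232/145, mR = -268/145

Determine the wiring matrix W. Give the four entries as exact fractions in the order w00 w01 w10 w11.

obs A: pose=(-3,1,N) → sL=50/17, sR=25, mL=-475/17, mR=-325/34
obs B: pose=(3,-6,W) → sL=8/5, sR=200/29, mL=-1232/145, mR=-268/145
sensor matrix S = [[50/17, 25], [8/5, 200/29]]; det S = -9720/493
solve [mL_A; mL_B] = S·[w00; w01] and [mR_A; mR_B] = S·[w10; w11]:
  w00 = -1, w01 = -1, w10 = 1, w11 = -1/2

-1 -1 1 -1/2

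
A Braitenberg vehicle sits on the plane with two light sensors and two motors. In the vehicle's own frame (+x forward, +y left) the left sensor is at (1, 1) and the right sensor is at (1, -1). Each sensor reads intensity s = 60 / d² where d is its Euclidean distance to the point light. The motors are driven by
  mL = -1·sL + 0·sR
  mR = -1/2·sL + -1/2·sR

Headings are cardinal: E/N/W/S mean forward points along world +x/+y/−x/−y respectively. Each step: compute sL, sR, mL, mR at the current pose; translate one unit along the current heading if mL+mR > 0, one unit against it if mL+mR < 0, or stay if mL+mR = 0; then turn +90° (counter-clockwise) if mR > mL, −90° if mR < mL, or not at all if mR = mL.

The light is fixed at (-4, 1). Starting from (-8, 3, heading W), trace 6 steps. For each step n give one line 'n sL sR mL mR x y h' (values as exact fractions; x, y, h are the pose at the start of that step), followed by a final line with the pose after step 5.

n=0: pose=(-8,3,W); sL=30/13, sR=30/17; mL=-30/13, mR=-450/221; mL+mR=-960/221 → advance -1; mR−mL=60/221 → turn +1·90°
n=1: pose=(-7,3,S); sL=12, sR=60/17; mL=-12, mR=-132/17; mL+mR=-336/17 → advance -1; mR−mL=72/17 → turn +1·90°
n=2: pose=(-7,4,E); sL=3, sR=15/2; mL=-3, mR=-21/4; mL+mR=-33/4 → advance -1; mR−mL=-9/4 → turn -1·90°
n=3: pose=(-8,4,S); sL=60/13, sR=60/29; mL=-60/13, mR=-1260/377; mL+mR=-3000/377 → advance -1; mR−mL=480/377 → turn +1·90°
n=4: pose=(-8,5,E); sL=30/17, sR=10/3; mL=-30/17, mR=-130/51; mL+mR=-220/51 → advance -1; mR−mL=-40/51 → turn -1·90°
n=5: pose=(-9,5,S); sL=12/5, sR=4/3; mL=-12/5, mR=-28/15; mL+mR=-64/15 → advance -1; mR−mL=8/15 → turn +1·90°

0 30/13 30/17 -30/13 -450/221 -8 3 W
1 12 60/17 -12 -132/17 -7 3 S
2 3 15/2 -3 -21/4 -7 4 E
3 60/13 60/29 -60/13 -1260/377 -8 4 S
4 30/17 10/3 -30/17 -130/51 -8 5 E
5 12/5 4/3 -12/5 -28/15 -9 5 S
final -9 6 E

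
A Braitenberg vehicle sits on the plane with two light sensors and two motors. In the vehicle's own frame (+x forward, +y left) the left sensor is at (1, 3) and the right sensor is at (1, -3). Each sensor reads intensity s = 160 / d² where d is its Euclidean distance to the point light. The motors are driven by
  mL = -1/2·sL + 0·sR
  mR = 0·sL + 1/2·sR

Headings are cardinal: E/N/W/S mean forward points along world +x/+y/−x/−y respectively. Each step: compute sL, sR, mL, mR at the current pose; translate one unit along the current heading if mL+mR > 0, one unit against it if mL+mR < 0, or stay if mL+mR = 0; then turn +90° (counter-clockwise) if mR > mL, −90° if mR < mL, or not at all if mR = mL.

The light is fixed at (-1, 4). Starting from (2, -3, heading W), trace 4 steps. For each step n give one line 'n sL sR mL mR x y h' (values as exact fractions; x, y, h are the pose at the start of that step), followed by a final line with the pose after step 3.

0 20/13 8 -10/13 4 2 -3 W
1 160/89 32/13 -80/89 16/13 1 -3 S
2 80/17 16/13 -40/17 8/13 1 -4 E
3 160/53 32/13 -80/53 16/13 0 -4 N
final 0 -5 W

n=0: pose=(2,-3,W); sL=20/13, sR=8; mL=-10/13, mR=4; mL+mR=42/13 → advance +1; mR−mL=62/13 → turn +1·90°
n=1: pose=(1,-3,S); sL=160/89, sR=32/13; mL=-80/89, mR=16/13; mL+mR=384/1157 → advance +1; mR−mL=2464/1157 → turn +1·90°
n=2: pose=(1,-4,E); sL=80/17, sR=16/13; mL=-40/17, mR=8/13; mL+mR=-384/221 → advance -1; mR−mL=656/221 → turn +1·90°
n=3: pose=(0,-4,N); sL=160/53, sR=32/13; mL=-80/53, mR=16/13; mL+mR=-192/689 → advance -1; mR−mL=1888/689 → turn +1·90°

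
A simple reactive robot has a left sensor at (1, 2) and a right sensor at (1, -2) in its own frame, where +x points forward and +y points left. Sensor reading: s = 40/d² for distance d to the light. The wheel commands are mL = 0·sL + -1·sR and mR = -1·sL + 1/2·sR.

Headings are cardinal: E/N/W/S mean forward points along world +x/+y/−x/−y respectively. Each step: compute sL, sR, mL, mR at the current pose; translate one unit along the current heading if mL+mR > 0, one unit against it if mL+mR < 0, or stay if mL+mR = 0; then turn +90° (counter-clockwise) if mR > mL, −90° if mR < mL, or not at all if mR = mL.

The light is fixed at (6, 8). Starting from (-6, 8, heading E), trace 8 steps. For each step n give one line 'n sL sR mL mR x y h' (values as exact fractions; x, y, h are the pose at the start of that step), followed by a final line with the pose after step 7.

0 8/25 8/25 -8/25 -4/25 -6 8 E
1 20/113 20/61 -20/61 -90/6893 -7 8 N
2 8/41 40/197 -40/197 -756/8077 -7 7 W
3 5/13 1/5 -1/5 -37/130 -6 7 S
4 40/173 40/173 -40/173 -20/173 -6 8 W
5 20/41 4/17 -4/17 -258/697 -5 8 S
6 8/29 40/153 -40/153 -644/4437 -5 9 W
7 5/8 5/18 -5/18 -35/72 -4 9 S
final -4 10 W

n=0: pose=(-6,8,E); sL=8/25, sR=8/25; mL=-8/25, mR=-4/25; mL+mR=-12/25 → advance -1; mR−mL=4/25 → turn +1·90°
n=1: pose=(-7,8,N); sL=20/113, sR=20/61; mL=-20/61, mR=-90/6893; mL+mR=-2350/6893 → advance -1; mR−mL=2170/6893 → turn +1·90°
n=2: pose=(-7,7,W); sL=8/41, sR=40/197; mL=-40/197, mR=-756/8077; mL+mR=-2396/8077 → advance -1; mR−mL=884/8077 → turn +1·90°
n=3: pose=(-6,7,S); sL=5/13, sR=1/5; mL=-1/5, mR=-37/130; mL+mR=-63/130 → advance -1; mR−mL=-11/130 → turn -1·90°
n=4: pose=(-6,8,W); sL=40/173, sR=40/173; mL=-40/173, mR=-20/173; mL+mR=-60/173 → advance -1; mR−mL=20/173 → turn +1·90°
n=5: pose=(-5,8,S); sL=20/41, sR=4/17; mL=-4/17, mR=-258/697; mL+mR=-422/697 → advance -1; mR−mL=-94/697 → turn -1·90°
n=6: pose=(-5,9,W); sL=8/29, sR=40/153; mL=-40/153, mR=-644/4437; mL+mR=-1804/4437 → advance -1; mR−mL=172/1479 → turn +1·90°
n=7: pose=(-4,9,S); sL=5/8, sR=5/18; mL=-5/18, mR=-35/72; mL+mR=-55/72 → advance -1; mR−mL=-5/24 → turn -1·90°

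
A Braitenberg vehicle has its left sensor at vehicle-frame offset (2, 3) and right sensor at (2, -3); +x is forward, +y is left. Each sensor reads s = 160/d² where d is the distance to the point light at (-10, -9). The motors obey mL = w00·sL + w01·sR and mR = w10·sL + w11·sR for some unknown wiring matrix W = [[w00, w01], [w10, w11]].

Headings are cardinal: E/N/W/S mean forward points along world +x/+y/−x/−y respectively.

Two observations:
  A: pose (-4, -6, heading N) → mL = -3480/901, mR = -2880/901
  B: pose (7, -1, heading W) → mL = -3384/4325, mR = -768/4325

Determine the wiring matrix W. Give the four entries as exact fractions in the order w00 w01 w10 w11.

obs A: pose=(-4,-6,N) → sL=80/17, sR=80/53, mL=-3480/901, mR=-2880/901
obs B: pose=(7,-1,W) → sL=16/25, sR=80/173, mL=-3384/4325, mR=-768/4325
sensor matrix S = [[80/17, 80/53], [16/25, 80/173]]; det S = 943104/779365
solve [mL_A; mL_B] = S·[w00; w01] and [mR_A; mR_B] = S·[w10; w11]:
  w00 = -1/2, w01 = -1, w10 = -1, w11 = 1

-1/2 -1 -1 1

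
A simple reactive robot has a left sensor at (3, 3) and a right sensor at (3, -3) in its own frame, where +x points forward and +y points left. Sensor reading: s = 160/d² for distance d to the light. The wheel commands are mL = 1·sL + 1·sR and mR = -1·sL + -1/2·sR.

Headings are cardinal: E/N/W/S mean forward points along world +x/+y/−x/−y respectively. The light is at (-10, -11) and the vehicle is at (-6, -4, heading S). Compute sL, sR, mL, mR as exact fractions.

32/13 160/17 2624/221 -1584/221

left sensor world pos  = (-3, -7); dL² = 65
right sensor world pos = (-9, -7); dR² = 17
sL = 160/65 = 32/13
sR = 160/17 = 160/17
mL = 1·sL + 1·sR = 2624/221
mR = -1·sL + -1/2·sR = -1584/221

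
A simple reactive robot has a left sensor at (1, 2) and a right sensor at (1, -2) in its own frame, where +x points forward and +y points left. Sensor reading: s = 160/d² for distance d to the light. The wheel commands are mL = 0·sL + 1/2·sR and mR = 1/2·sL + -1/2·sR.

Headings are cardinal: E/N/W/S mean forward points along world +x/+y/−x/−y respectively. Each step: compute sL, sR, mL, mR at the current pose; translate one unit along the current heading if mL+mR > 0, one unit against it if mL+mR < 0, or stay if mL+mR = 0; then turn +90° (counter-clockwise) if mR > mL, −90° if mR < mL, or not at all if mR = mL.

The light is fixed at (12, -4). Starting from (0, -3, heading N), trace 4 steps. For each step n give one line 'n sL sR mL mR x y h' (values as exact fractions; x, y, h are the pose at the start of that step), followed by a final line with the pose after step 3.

n=0: pose=(0,-3,N); sL=4/5, sR=20/13; mL=10/13, mR=-24/65; mL+mR=2/5 → advance +1; mR−mL=-74/65 → turn -1·90°
n=1: pose=(0,-2,E); sL=160/137, sR=160/121; mL=80/121, mR=-1280/16577; mL+mR=80/137 → advance +1; mR−mL=-12240/16577 → turn -1·90°
n=2: pose=(1,-2,S); sL=80/41, sR=16/17; mL=8/17, mR=352/697; mL+mR=40/41 → advance +1; mR−mL=24/697 → turn +1·90°
n=3: pose=(1,-3,E); sL=160/109, sR=160/101; mL=80/101, mR=-640/11009; mL+mR=80/109 → advance +1; mR−mL=-9360/11009 → turn -1·90°

0 4/5 20/13 10/13 -24/65 0 -3 N
1 160/137 160/121 80/121 -1280/16577 0 -2 E
2 80/41 16/17 8/17 352/697 1 -2 S
3 160/109 160/101 80/101 -640/11009 1 -3 E
final 2 -3 S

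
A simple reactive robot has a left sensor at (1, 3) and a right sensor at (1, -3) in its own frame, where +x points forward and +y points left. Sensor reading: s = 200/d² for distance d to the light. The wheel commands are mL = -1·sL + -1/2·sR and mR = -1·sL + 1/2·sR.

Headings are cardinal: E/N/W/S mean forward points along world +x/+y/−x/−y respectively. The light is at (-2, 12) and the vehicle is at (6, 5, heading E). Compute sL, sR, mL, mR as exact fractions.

200/97 200/181 -45900/17557 -26500/17557

left sensor world pos  = (7, 8); dL² = 97
right sensor world pos = (7, 2); dR² = 181
sL = 200/97 = 200/97
sR = 200/181 = 200/181
mL = -1·sL + -1/2·sR = -45900/17557
mR = -1·sL + 1/2·sR = -26500/17557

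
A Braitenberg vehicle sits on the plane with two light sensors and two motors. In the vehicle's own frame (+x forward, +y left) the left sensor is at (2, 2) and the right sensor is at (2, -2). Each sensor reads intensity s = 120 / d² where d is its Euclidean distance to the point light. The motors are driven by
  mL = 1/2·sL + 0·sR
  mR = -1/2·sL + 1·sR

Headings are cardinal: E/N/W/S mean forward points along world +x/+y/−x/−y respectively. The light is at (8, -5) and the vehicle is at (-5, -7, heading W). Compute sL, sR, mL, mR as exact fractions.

120/241 8/15 60/241 1028/3615

left sensor world pos  = (-7, -9); dL² = 241
right sensor world pos = (-7, -5); dR² = 225
sL = 120/241 = 120/241
sR = 120/225 = 8/15
mL = 1/2·sL + 0·sR = 60/241
mR = -1/2·sL + 1·sR = 1028/3615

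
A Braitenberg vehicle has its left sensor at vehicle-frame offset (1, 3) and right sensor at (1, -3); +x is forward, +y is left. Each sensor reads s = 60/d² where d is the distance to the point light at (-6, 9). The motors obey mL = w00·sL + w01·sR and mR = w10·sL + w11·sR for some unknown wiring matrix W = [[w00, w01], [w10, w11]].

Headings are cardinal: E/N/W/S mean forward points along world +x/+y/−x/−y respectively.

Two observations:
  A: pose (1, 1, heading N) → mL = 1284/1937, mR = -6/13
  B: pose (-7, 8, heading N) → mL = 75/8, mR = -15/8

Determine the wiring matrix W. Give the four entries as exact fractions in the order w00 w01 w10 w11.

obs A: pose=(1,1,N) → sL=12/13, sR=60/149, mL=1284/1937, mR=-6/13
obs B: pose=(-7,8,N) → sL=15/4, sR=15, mL=75/8, mR=-15/8
sensor matrix S = [[12/13, 60/149], [15/4, 15]]; det S = 23895/1937
solve [mL_A; mL_B] = S·[w00; w01] and [mR_A; mR_B] = S·[w10; w11]:
  w00 = 1/2, w01 = 1/2, w10 = -1/2, w11 = 0

1/2 1/2 -1/2 0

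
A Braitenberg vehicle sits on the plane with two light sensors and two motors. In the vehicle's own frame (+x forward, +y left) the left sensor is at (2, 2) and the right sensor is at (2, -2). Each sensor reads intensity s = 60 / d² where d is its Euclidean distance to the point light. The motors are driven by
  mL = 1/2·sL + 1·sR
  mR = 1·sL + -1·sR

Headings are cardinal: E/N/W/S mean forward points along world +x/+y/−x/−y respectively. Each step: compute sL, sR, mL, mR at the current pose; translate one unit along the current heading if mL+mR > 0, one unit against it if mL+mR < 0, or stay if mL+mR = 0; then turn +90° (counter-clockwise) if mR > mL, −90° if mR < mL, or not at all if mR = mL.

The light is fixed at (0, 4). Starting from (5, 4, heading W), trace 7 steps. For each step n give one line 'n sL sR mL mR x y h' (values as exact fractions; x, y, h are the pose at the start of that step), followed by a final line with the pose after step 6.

n=0: pose=(5,4,W); sL=60/13, sR=60/13; mL=90/13, mR=0; mL+mR=90/13 → advance +1; mR−mL=-90/13 → turn -1·90°
n=1: pose=(4,4,N); sL=15/2, sR=3/2; mL=21/4, mR=6; mL+mR=45/4 → advance +1; mR−mL=3/4 → turn +1·90°
n=2: pose=(4,5,W); sL=12, sR=60/13; mL=138/13, mR=96/13; mL+mR=18 → advance +1; mR−mL=-42/13 → turn -1·90°
n=3: pose=(3,5,N); sL=6, sR=30/17; mL=81/17, mR=72/17; mL+mR=9 → advance +1; mR−mL=-9/17 → turn -1·90°
n=4: pose=(3,6,E); sL=60/41, sR=12/5; mL=642/205, mR=-192/205; mL+mR=90/41 → advance +1; mR−mL=-834/205 → turn -1·90°
n=5: pose=(4,6,S); sL=5/3, sR=15; mL=95/6, mR=-40/3; mL+mR=5/2 → advance +1; mR−mL=-175/6 → turn -1·90°
n=6: pose=(4,5,W); sL=12, sR=60/13; mL=138/13, mR=96/13; mL+mR=18 → advance +1; mR−mL=-42/13 → turn -1·90°

0 60/13 60/13 90/13 0 5 4 W
1 15/2 3/2 21/4 6 4 4 N
2 12 60/13 138/13 96/13 4 5 W
3 6 30/17 81/17 72/17 3 5 N
4 60/41 12/5 642/205 -192/205 3 6 E
5 5/3 15 95/6 -40/3 4 6 S
6 12 60/13 138/13 96/13 4 5 W
final 3 5 N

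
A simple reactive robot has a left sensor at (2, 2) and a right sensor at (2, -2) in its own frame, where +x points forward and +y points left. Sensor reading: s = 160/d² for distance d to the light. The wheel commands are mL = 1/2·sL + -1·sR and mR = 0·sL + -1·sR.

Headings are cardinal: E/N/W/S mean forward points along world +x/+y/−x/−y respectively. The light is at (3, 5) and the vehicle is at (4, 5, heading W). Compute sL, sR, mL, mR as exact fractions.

32 32 -16 -32

left sensor world pos  = (2, 3); dL² = 5
right sensor world pos = (2, 7); dR² = 5
sL = 160/5 = 32
sR = 160/5 = 32
mL = 1/2·sL + -1·sR = -16
mR = 0·sL + -1·sR = -32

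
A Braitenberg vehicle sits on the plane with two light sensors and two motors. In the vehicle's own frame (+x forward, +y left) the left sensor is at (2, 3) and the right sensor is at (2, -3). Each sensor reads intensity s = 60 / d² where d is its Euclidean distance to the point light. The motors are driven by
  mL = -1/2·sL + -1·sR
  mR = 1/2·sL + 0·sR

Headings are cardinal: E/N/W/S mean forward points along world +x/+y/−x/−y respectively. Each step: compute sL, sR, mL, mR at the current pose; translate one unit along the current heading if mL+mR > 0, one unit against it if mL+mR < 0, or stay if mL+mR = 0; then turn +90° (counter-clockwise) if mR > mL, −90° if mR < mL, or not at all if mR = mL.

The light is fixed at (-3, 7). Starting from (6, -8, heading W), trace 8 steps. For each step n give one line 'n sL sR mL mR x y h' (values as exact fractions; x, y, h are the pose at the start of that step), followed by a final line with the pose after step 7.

n=0: pose=(6,-8,W); sL=60/373, sR=60/193; mL=-28170/71989, mR=30/373; mL+mR=-60/193 → advance -1; mR−mL=33960/71989 → turn +1·90°
n=1: pose=(7,-8,S); sL=30/229, sR=30/169; mL=-9405/38701, mR=15/229; mL+mR=-30/169 → advance -1; mR−mL=11940/38701 → turn +1·90°
n=2: pose=(7,-7,E); sL=12/53, sR=60/433; mL=-5778/22949, mR=6/53; mL+mR=-60/433 → advance -1; mR−mL=8376/22949 → turn +1·90°
n=3: pose=(6,-7,N); sL=1/3, sR=5/24; mL=-3/8, mR=1/6; mL+mR=-5/24 → advance -1; mR−mL=13/24 → turn +1·90°
n=4: pose=(6,-8,W); sL=60/373, sR=60/193; mL=-28170/71989, mR=30/373; mL+mR=-60/193 → advance -1; mR−mL=33960/71989 → turn +1·90°
n=5: pose=(7,-8,S); sL=30/229, sR=30/169; mL=-9405/38701, mR=15/229; mL+mR=-30/169 → advance -1; mR−mL=11940/38701 → turn +1·90°
n=6: pose=(7,-7,E); sL=12/53, sR=60/433; mL=-5778/22949, mR=6/53; mL+mR=-60/433 → advance -1; mR−mL=8376/22949 → turn +1·90°
n=7: pose=(6,-7,N); sL=1/3, sR=5/24; mL=-3/8, mR=1/6; mL+mR=-5/24 → advance -1; mR−mL=13/24 → turn +1·90°

0 60/373 60/193 -28170/71989 30/373 6 -8 W
1 30/229 30/169 -9405/38701 15/229 7 -8 S
2 12/53 60/433 -5778/22949 6/53 7 -7 E
3 1/3 5/24 -3/8 1/6 6 -7 N
4 60/373 60/193 -28170/71989 30/373 6 -8 W
5 30/229 30/169 -9405/38701 15/229 7 -8 S
6 12/53 60/433 -5778/22949 6/53 7 -7 E
7 1/3 5/24 -3/8 1/6 6 -7 N
final 6 -8 W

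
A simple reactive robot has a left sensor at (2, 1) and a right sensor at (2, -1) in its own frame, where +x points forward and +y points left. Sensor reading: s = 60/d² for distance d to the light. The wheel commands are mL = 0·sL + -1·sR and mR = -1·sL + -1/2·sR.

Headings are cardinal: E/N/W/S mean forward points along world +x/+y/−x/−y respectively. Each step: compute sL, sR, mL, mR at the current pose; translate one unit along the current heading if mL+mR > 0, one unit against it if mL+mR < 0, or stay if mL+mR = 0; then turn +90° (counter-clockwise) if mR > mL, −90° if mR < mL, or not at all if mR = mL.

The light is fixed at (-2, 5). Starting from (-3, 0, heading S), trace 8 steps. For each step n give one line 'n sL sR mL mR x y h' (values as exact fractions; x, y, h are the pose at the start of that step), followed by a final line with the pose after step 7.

0 60/49 60/53 -60/53 -4650/2597 -3 0 S
1 30/17 10/3 -10/3 -175/51 -3 1 W
2 12 12 -12 -18 -2 1 N
3 3 3/2 -3/2 -15/4 -2 0 E
4 60/49 60/53 -60/53 -4650/2597 -3 0 S
5 30/17 10/3 -10/3 -175/51 -3 1 W
6 12 12 -12 -18 -2 1 N
7 3 3/2 -3/2 -15/4 -2 0 E
final -3 0 S

n=0: pose=(-3,0,S); sL=60/49, sR=60/53; mL=-60/53, mR=-4650/2597; mL+mR=-7590/2597 → advance -1; mR−mL=-1710/2597 → turn -1·90°
n=1: pose=(-3,1,W); sL=30/17, sR=10/3; mL=-10/3, mR=-175/51; mL+mR=-115/17 → advance -1; mR−mL=-5/51 → turn -1·90°
n=2: pose=(-2,1,N); sL=12, sR=12; mL=-12, mR=-18; mL+mR=-30 → advance -1; mR−mL=-6 → turn -1·90°
n=3: pose=(-2,0,E); sL=3, sR=3/2; mL=-3/2, mR=-15/4; mL+mR=-21/4 → advance -1; mR−mL=-9/4 → turn -1·90°
n=4: pose=(-3,0,S); sL=60/49, sR=60/53; mL=-60/53, mR=-4650/2597; mL+mR=-7590/2597 → advance -1; mR−mL=-1710/2597 → turn -1·90°
n=5: pose=(-3,1,W); sL=30/17, sR=10/3; mL=-10/3, mR=-175/51; mL+mR=-115/17 → advance -1; mR−mL=-5/51 → turn -1·90°
n=6: pose=(-2,1,N); sL=12, sR=12; mL=-12, mR=-18; mL+mR=-30 → advance -1; mR−mL=-6 → turn -1·90°
n=7: pose=(-2,0,E); sL=3, sR=3/2; mL=-3/2, mR=-15/4; mL+mR=-21/4 → advance -1; mR−mL=-9/4 → turn -1·90°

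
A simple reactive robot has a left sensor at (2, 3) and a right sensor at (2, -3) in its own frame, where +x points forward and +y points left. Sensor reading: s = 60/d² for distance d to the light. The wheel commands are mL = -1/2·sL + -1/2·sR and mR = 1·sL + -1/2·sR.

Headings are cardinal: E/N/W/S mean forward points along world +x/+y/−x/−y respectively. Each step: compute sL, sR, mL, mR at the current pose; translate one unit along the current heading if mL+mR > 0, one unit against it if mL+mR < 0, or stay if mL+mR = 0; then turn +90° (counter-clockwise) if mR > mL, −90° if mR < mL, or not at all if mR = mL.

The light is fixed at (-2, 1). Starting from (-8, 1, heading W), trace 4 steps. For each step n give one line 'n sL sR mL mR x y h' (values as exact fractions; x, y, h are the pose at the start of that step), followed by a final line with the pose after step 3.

n=0: pose=(-8,1,W); sL=60/73, sR=60/73; mL=-60/73, mR=30/73; mL+mR=-30/73 → advance -1; mR−mL=90/73 → turn +1·90°
n=1: pose=(-7,1,S); sL=15/2, sR=15/17; mL=-285/68, mR=120/17; mL+mR=195/68 → advance +1; mR−mL=45/4 → turn +1·90°
n=2: pose=(-7,0,E); sL=60/13, sR=12/5; mL=-228/65, mR=222/65; mL+mR=-6/65 → advance -1; mR−mL=90/13 → turn +1·90°
n=3: pose=(-8,0,N); sL=30/41, sR=6; mL=-138/41, mR=-93/41; mL+mR=-231/41 → advance -1; mR−mL=45/41 → turn +1·90°

0 60/73 60/73 -60/73 30/73 -8 1 W
1 15/2 15/17 -285/68 120/17 -7 1 S
2 60/13 12/5 -228/65 222/65 -7 0 E
3 30/41 6 -138/41 -93/41 -8 0 N
final -8 -1 W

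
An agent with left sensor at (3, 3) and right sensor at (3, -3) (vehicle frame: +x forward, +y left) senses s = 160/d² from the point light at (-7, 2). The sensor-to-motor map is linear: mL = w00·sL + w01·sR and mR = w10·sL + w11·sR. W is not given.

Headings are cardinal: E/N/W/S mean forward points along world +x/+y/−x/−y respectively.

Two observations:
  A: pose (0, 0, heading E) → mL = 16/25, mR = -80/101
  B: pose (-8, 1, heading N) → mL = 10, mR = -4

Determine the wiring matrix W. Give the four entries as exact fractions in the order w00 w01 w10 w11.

0 1/2 -1/2 0

obs A: pose=(0,0,E) → sL=160/101, sR=32/25, mL=16/25, mR=-80/101
obs B: pose=(-8,1,N) → sL=8, sR=20, mL=10, mR=-4
sensor matrix S = [[160/101, 32/25], [8, 20]]; det S = 54144/2525
solve [mL_A; mL_B] = S·[w00; w01] and [mR_A; mR_B] = S·[w10; w11]:
  w00 = 0, w01 = 1/2, w10 = -1/2, w11 = 0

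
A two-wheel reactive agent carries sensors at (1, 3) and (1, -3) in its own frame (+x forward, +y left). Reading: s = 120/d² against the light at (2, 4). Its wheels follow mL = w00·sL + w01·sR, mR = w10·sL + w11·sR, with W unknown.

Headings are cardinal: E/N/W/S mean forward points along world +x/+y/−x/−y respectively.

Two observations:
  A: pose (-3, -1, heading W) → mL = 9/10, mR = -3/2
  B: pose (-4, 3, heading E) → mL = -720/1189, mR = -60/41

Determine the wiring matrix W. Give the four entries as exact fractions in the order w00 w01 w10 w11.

-1/2 1/2 0 -1/2

obs A: pose=(-3,-1,W) → sL=6/5, sR=3, mL=9/10, mR=-3/2
obs B: pose=(-4,3,E) → sL=120/29, sR=120/41, mL=-720/1189, mR=-60/41
sensor matrix S = [[6/5, 3], [120/29, 120/41]]; det S = -10584/1189
solve [mL_A; mL_B] = S·[w00; w01] and [mR_A; mR_B] = S·[w10; w11]:
  w00 = -1/2, w01 = 1/2, w10 = 0, w11 = -1/2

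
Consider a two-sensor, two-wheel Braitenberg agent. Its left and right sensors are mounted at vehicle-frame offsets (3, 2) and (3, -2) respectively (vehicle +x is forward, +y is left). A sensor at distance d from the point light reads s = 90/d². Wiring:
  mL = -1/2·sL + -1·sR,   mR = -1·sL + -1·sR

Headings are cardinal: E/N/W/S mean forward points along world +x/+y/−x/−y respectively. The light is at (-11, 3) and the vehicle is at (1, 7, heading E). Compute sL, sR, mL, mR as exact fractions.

left sensor world pos  = (4, 9); dL² = 261
right sensor world pos = (4, 5); dR² = 229
sL = 90/261 = 10/29
sR = 90/229 = 90/229
mL = -1/2·sL + -1·sR = -3755/6641
mR = -1·sL + -1·sR = -4900/6641

10/29 90/229 -3755/6641 -4900/6641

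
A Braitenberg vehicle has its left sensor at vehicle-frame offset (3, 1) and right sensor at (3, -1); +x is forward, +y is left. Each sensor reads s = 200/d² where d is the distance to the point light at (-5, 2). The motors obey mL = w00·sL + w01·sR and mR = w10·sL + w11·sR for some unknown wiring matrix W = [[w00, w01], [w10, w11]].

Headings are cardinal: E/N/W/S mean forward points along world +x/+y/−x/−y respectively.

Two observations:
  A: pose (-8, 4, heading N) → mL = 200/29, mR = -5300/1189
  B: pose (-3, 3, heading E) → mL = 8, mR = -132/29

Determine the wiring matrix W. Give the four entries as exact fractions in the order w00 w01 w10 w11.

obs A: pose=(-8,4,N) → sL=200/41, sR=200/29, mL=200/29, mR=-5300/1189
obs B: pose=(-3,3,E) → sL=200/29, sR=8, mL=8, mR=-132/29
sensor matrix S = [[200/41, 200/29], [200/29, 8]]; det S = -294400/34481
solve [mL_A; mL_B] = S·[w00; w01] and [mR_A; mR_B] = S·[w10; w11]:
  w00 = 0, w01 = 1, w10 = 1/2, w11 = -1

0 1 1/2 -1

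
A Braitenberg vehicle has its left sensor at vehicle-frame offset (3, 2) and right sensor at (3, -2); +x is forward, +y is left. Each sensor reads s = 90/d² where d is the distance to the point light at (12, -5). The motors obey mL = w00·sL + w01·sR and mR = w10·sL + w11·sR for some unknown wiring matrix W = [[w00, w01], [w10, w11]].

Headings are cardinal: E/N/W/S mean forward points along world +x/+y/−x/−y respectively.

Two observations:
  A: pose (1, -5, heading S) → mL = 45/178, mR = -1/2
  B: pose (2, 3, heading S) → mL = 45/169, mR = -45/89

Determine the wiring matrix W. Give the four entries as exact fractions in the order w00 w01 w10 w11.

0 1/2 -1/2 0

obs A: pose=(1,-5,S) → sL=1, sR=45/89, mL=45/178, mR=-1/2
obs B: pose=(2,3,S) → sL=90/89, sR=90/169, mL=45/169, mR=-45/89
sensor matrix S = [[1, 45/89], [90/89, 90/169]]; det S = 28440/1338649
solve [mL_A; mL_B] = S·[w00; w01] and [mR_A; mR_B] = S·[w10; w11]:
  w00 = 0, w01 = 1/2, w10 = -1/2, w11 = 0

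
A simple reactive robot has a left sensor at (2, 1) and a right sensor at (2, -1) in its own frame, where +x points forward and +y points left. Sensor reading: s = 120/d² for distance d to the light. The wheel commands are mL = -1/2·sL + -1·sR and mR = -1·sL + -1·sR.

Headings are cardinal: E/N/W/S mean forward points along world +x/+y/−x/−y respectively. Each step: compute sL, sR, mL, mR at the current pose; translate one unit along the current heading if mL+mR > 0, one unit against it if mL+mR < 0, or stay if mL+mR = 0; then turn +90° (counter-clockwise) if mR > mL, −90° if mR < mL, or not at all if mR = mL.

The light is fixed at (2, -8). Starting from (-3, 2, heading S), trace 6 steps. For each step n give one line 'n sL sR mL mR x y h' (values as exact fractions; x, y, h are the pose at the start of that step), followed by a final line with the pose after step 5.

n=0: pose=(-3,2,S); sL=3/2, sR=6/5; mL=-39/20, mR=-27/10; mL+mR=-93/20 → advance -1; mR−mL=-3/4 → turn -1·90°
n=1: pose=(-3,3,W); sL=120/149, sR=120/193; mL=-29460/28757, mR=-41040/28757; mL+mR=-70500/28757 → advance -1; mR−mL=-60/149 → turn -1·90°
n=2: pose=(-2,3,N); sL=60/97, sR=60/89; mL=-8490/8633, mR=-11160/8633; mL+mR=-19650/8633 → advance -1; mR−mL=-30/97 → turn -1·90°
n=3: pose=(-2,2,E); sL=24/25, sR=24/17; mL=-804/425, mR=-1008/425; mL+mR=-1812/425 → advance -1; mR−mL=-12/25 → turn -1·90°
n=4: pose=(-3,2,S); sL=3/2, sR=6/5; mL=-39/20, mR=-27/10; mL+mR=-93/20 → advance -1; mR−mL=-3/4 → turn -1·90°
n=5: pose=(-3,3,W); sL=120/149, sR=120/193; mL=-29460/28757, mR=-41040/28757; mL+mR=-70500/28757 → advance -1; mR−mL=-60/149 → turn -1·90°

0 3/2 6/5 -39/20 -27/10 -3 2 S
1 120/149 120/193 -29460/28757 -41040/28757 -3 3 W
2 60/97 60/89 -8490/8633 -11160/8633 -2 3 N
3 24/25 24/17 -804/425 -1008/425 -2 2 E
4 3/2 6/5 -39/20 -27/10 -3 2 S
5 120/149 120/193 -29460/28757 -41040/28757 -3 3 W
final -2 3 N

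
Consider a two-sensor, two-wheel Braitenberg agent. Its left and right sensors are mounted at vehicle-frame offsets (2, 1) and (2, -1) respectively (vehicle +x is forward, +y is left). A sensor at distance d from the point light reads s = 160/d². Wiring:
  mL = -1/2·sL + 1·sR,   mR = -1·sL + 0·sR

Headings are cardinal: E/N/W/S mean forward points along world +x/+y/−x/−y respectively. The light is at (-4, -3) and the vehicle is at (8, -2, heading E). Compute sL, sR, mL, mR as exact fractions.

left sensor world pos  = (10, -1); dL² = 200
right sensor world pos = (10, -3); dR² = 196
sL = 160/200 = 4/5
sR = 160/196 = 40/49
mL = -1/2·sL + 1·sR = 102/245
mR = -1·sL + 0·sR = -4/5

4/5 40/49 102/245 -4/5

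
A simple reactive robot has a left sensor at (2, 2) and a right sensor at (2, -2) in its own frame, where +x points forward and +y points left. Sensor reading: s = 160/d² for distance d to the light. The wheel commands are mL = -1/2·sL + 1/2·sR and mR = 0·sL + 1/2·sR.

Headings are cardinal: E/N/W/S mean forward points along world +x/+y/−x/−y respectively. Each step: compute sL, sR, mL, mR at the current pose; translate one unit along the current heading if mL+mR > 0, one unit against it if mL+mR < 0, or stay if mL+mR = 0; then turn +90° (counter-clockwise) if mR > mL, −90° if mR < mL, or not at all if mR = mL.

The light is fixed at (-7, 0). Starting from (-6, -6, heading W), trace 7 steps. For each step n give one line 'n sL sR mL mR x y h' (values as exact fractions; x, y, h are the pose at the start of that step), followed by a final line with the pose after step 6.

0 32/13 160/17 768/221 80/17 -6 -6 W
1 40/17 40/17 0 20/17 -7 -6 S
2 160/29 32/17 -896/493 16/17 -7 -7 E
3 80/17 80/13 160/221 40/13 -8 -7 N
4 160/73 32/5 768/365 16/5 -8 -6 W
5 5/2 2 -1/4 1 -9 -6 S
6 32/5 160/81 -896/405 80/81 -9 -7 E
final -10 -7 N

n=0: pose=(-6,-6,W); sL=32/13, sR=160/17; mL=768/221, mR=80/17; mL+mR=1808/221 → advance +1; mR−mL=16/13 → turn +1·90°
n=1: pose=(-7,-6,S); sL=40/17, sR=40/17; mL=0, mR=20/17; mL+mR=20/17 → advance +1; mR−mL=20/17 → turn +1·90°
n=2: pose=(-7,-7,E); sL=160/29, sR=32/17; mL=-896/493, mR=16/17; mL+mR=-432/493 → advance -1; mR−mL=80/29 → turn +1·90°
n=3: pose=(-8,-7,N); sL=80/17, sR=80/13; mL=160/221, mR=40/13; mL+mR=840/221 → advance +1; mR−mL=40/17 → turn +1·90°
n=4: pose=(-8,-6,W); sL=160/73, sR=32/5; mL=768/365, mR=16/5; mL+mR=1936/365 → advance +1; mR−mL=80/73 → turn +1·90°
n=5: pose=(-9,-6,S); sL=5/2, sR=2; mL=-1/4, mR=1; mL+mR=3/4 → advance +1; mR−mL=5/4 → turn +1·90°
n=6: pose=(-9,-7,E); sL=32/5, sR=160/81; mL=-896/405, mR=80/81; mL+mR=-496/405 → advance -1; mR−mL=16/5 → turn +1·90°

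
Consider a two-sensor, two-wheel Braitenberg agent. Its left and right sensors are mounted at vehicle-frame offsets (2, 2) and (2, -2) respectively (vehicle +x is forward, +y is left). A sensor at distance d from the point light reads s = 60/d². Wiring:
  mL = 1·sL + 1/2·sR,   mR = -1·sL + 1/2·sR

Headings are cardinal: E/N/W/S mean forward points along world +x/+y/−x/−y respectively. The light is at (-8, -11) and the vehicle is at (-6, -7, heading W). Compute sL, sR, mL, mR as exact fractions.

left sensor world pos  = (-8, -9); dL² = 4
right sensor world pos = (-8, -5); dR² = 36
sL = 60/4 = 15
sR = 60/36 = 5/3
mL = 1·sL + 1/2·sR = 95/6
mR = -1·sL + 1/2·sR = -85/6

15 5/3 95/6 -85/6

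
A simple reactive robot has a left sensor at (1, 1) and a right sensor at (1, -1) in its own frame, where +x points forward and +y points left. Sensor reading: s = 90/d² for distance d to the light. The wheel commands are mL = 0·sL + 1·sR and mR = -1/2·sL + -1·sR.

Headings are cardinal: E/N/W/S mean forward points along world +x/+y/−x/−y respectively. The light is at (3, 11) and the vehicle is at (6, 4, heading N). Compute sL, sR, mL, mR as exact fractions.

left sensor world pos  = (5, 5); dL² = 40
right sensor world pos = (7, 5); dR² = 52
sL = 90/40 = 9/4
sR = 90/52 = 45/26
mL = 0·sL + 1·sR = 45/26
mR = -1/2·sL + -1·sR = -297/104

9/4 45/26 45/26 -297/104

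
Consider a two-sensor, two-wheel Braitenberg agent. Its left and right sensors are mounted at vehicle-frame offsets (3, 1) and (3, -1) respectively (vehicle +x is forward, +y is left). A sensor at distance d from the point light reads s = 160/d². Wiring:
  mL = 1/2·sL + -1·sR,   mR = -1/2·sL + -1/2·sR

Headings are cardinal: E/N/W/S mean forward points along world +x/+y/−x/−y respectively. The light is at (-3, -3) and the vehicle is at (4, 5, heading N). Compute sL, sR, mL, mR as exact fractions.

left sensor world pos  = (3, 8); dL² = 157
right sensor world pos = (5, 8); dR² = 185
sL = 160/157 = 160/157
sR = 160/185 = 32/37
mL = 1/2·sL + -1·sR = -2064/5809
mR = -1/2·sL + -1/2·sR = -5472/5809

160/157 32/37 -2064/5809 -5472/5809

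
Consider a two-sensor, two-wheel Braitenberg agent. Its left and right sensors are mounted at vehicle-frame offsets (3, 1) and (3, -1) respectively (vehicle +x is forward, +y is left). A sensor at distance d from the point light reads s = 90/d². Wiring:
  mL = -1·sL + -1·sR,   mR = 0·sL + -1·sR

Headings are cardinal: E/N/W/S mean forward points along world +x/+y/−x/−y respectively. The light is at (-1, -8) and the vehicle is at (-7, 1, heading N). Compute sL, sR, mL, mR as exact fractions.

90/193 90/169 -32580/32617 -90/169

left sensor world pos  = (-8, 4); dL² = 193
right sensor world pos = (-6, 4); dR² = 169
sL = 90/193 = 90/193
sR = 90/169 = 90/169
mL = -1·sL + -1·sR = -32580/32617
mR = 0·sL + -1·sR = -90/169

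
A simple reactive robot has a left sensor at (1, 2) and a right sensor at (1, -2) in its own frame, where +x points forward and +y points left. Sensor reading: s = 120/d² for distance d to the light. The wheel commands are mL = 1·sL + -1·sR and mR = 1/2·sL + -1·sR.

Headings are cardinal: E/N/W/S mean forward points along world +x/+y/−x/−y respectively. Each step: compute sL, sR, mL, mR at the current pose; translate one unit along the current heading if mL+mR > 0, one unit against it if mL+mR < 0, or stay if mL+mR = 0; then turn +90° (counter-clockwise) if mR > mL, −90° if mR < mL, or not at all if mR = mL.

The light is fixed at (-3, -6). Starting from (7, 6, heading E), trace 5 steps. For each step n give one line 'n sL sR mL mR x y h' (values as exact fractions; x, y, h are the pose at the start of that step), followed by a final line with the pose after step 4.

0 120/317 120/221 -11520/70057 -24780/70057 7 6 E
1 60/121 12/17 -432/2057 -942/2057 6 6 S
2 24/37 120/289 2496/10693 -972/10693 6 7 W
3 15/29 15/37 120/1073 -315/2146 5 7 N
4 120/277 120/181 -11520/50137 -22380/50137 5 6 E
final 4 6 S

n=0: pose=(7,6,E); sL=120/317, sR=120/221; mL=-11520/70057, mR=-24780/70057; mL+mR=-36300/70057 → advance -1; mR−mL=-60/317 → turn -1·90°
n=1: pose=(6,6,S); sL=60/121, sR=12/17; mL=-432/2057, mR=-942/2057; mL+mR=-1374/2057 → advance -1; mR−mL=-30/121 → turn -1·90°
n=2: pose=(6,7,W); sL=24/37, sR=120/289; mL=2496/10693, mR=-972/10693; mL+mR=1524/10693 → advance +1; mR−mL=-12/37 → turn -1·90°
n=3: pose=(5,7,N); sL=15/29, sR=15/37; mL=120/1073, mR=-315/2146; mL+mR=-75/2146 → advance -1; mR−mL=-15/58 → turn -1·90°
n=4: pose=(5,6,E); sL=120/277, sR=120/181; mL=-11520/50137, mR=-22380/50137; mL+mR=-33900/50137 → advance -1; mR−mL=-60/277 → turn -1·90°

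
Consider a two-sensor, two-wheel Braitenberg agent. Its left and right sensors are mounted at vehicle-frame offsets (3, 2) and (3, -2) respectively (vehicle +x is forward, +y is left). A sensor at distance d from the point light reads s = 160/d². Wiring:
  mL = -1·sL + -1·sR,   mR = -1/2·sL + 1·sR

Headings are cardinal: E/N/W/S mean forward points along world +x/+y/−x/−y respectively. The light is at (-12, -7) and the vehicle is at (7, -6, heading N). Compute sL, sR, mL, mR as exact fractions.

32/61 160/457 -24384/27877 2448/27877

left sensor world pos  = (5, -3); dL² = 305
right sensor world pos = (9, -3); dR² = 457
sL = 160/305 = 32/61
sR = 160/457 = 160/457
mL = -1·sL + -1·sR = -24384/27877
mR = -1/2·sL + 1·sR = 2448/27877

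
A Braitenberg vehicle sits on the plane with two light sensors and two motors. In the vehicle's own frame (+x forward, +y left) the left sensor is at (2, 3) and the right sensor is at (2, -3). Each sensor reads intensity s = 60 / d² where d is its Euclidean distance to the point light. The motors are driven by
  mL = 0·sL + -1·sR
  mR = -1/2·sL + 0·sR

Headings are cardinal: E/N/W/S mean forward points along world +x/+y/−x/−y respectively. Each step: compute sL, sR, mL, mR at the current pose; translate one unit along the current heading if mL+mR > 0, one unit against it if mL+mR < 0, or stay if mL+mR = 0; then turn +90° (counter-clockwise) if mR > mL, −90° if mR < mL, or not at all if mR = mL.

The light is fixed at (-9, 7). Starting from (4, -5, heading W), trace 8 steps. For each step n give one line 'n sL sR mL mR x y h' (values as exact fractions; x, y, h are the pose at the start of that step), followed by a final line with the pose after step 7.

0 30/173 30/101 -30/101 -15/173 4 -5 W
1 12/97 60/317 -60/317 -6/97 5 -5 S
2 3/16 15/113 -15/113 -3/32 5 -4 E
3 60/181 60/337 -60/337 -30/181 4 -4 N
4 30/173 30/101 -30/101 -15/173 4 -5 W
5 12/97 60/317 -60/317 -6/97 5 -5 S
6 3/16 15/113 -15/113 -3/32 5 -4 E
7 60/181 60/337 -60/337 -30/181 4 -4 N
final 4 -5 W

n=0: pose=(4,-5,W); sL=30/173, sR=30/101; mL=-30/101, mR=-15/173; mL+mR=-6705/17473 → advance -1; mR−mL=3675/17473 → turn +1·90°
n=1: pose=(5,-5,S); sL=12/97, sR=60/317; mL=-60/317, mR=-6/97; mL+mR=-7722/30749 → advance -1; mR−mL=3918/30749 → turn +1·90°
n=2: pose=(5,-4,E); sL=3/16, sR=15/113; mL=-15/113, mR=-3/32; mL+mR=-819/3616 → advance -1; mR−mL=141/3616 → turn +1·90°
n=3: pose=(4,-4,N); sL=60/181, sR=60/337; mL=-60/337, mR=-30/181; mL+mR=-20970/60997 → advance -1; mR−mL=750/60997 → turn +1·90°
n=4: pose=(4,-5,W); sL=30/173, sR=30/101; mL=-30/101, mR=-15/173; mL+mR=-6705/17473 → advance -1; mR−mL=3675/17473 → turn +1·90°
n=5: pose=(5,-5,S); sL=12/97, sR=60/317; mL=-60/317, mR=-6/97; mL+mR=-7722/30749 → advance -1; mR−mL=3918/30749 → turn +1·90°
n=6: pose=(5,-4,E); sL=3/16, sR=15/113; mL=-15/113, mR=-3/32; mL+mR=-819/3616 → advance -1; mR−mL=141/3616 → turn +1·90°
n=7: pose=(4,-4,N); sL=60/181, sR=60/337; mL=-60/337, mR=-30/181; mL+mR=-20970/60997 → advance -1; mR−mL=750/60997 → turn +1·90°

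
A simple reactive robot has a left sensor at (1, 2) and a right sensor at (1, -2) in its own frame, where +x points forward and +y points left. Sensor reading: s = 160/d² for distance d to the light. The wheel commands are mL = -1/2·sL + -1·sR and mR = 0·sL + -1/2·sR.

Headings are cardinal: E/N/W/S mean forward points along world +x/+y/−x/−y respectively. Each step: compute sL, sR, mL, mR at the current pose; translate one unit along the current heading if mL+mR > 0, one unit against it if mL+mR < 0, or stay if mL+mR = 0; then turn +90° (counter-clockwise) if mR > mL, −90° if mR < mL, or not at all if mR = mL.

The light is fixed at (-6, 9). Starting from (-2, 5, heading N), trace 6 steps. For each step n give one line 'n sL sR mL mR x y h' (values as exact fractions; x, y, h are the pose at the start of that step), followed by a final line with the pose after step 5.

n=0: pose=(-2,5,N); sL=160/13, sR=32/9; mL=-1136/117, mR=-16/9; mL+mR=-448/39 → advance -1; mR−mL=928/117 → turn +1·90°
n=1: pose=(-2,4,W); sL=80/29, sR=80/9; mL=-2680/261, mR=-40/9; mL+mR=-1280/87 → advance -1; mR−mL=1520/261 → turn +1·90°
n=2: pose=(-1,4,S); sL=32/17, sR=32/9; mL=-688/153, mR=-16/9; mL+mR=-320/51 → advance -1; mR−mL=416/153 → turn +1·90°
n=3: pose=(-1,5,E); sL=4, sR=20/9; mL=-38/9, mR=-10/9; mL+mR=-16/3 → advance -1; mR−mL=28/9 → turn +1·90°
n=4: pose=(-2,5,N); sL=160/13, sR=32/9; mL=-1136/117, mR=-16/9; mL+mR=-448/39 → advance -1; mR−mL=928/117 → turn +1·90°
n=5: pose=(-2,4,W); sL=80/29, sR=80/9; mL=-2680/261, mR=-40/9; mL+mR=-1280/87 → advance -1; mR−mL=1520/261 → turn +1·90°

0 160/13 32/9 -1136/117 -16/9 -2 5 N
1 80/29 80/9 -2680/261 -40/9 -2 4 W
2 32/17 32/9 -688/153 -16/9 -1 4 S
3 4 20/9 -38/9 -10/9 -1 5 E
4 160/13 32/9 -1136/117 -16/9 -2 5 N
5 80/29 80/9 -2680/261 -40/9 -2 4 W
final -1 4 S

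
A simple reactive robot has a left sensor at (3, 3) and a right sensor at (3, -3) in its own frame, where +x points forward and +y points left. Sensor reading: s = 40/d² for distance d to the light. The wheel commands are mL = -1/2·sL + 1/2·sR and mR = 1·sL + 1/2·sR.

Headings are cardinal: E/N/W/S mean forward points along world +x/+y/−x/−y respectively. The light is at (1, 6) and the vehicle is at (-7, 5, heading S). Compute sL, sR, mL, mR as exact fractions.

left sensor world pos  = (-4, 2); dL² = 41
right sensor world pos = (-10, 2); dR² = 137
sL = 40/41 = 40/41
sR = 40/137 = 40/137
mL = -1/2·sL + 1/2·sR = -1920/5617
mR = 1·sL + 1/2·sR = 6300/5617

40/41 40/137 -1920/5617 6300/5617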